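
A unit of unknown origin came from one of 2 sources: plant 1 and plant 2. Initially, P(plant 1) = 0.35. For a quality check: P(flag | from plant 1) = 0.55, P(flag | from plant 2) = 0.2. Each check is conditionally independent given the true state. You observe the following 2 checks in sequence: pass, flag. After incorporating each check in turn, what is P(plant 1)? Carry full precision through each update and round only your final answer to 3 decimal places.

0.454

After 'pass': P(plant 1) = 0.45·0.3500 / (0.45·0.3500 + 0.8·0.6500) ≈ 0.2325
After 'flag': P(plant 1) = 0.55·0.2325 / (0.55·0.2325 + 0.2·0.7675) ≈ 0.4544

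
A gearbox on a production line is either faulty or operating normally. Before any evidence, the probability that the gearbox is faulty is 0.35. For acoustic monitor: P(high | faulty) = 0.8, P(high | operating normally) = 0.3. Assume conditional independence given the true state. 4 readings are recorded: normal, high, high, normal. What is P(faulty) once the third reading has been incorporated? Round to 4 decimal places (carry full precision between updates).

After 'normal': P(faulty) = 0.2·0.3500 / (0.2·0.3500 + 0.7·0.6500) ≈ 0.1333
After 'high': P(faulty) = 0.8·0.1333 / (0.8·0.1333 + 0.3·0.8667) ≈ 0.2909
After 'high': P(faulty) = 0.8·0.2909 / (0.8·0.2909 + 0.3·0.7091) ≈ 0.5224

0.5224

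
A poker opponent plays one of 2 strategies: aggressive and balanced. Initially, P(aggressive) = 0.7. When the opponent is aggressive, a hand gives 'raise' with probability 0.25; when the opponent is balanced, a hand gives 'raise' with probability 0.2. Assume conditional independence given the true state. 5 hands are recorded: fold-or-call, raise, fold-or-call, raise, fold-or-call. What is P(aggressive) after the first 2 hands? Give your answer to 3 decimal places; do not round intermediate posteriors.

0.732

After 'fold-or-call': P(aggressive) = 0.75·0.7000 / (0.75·0.7000 + 0.8·0.3000) ≈ 0.6863
After 'raise': P(aggressive) = 0.25·0.6863 / (0.25·0.6863 + 0.2·0.3137) ≈ 0.7322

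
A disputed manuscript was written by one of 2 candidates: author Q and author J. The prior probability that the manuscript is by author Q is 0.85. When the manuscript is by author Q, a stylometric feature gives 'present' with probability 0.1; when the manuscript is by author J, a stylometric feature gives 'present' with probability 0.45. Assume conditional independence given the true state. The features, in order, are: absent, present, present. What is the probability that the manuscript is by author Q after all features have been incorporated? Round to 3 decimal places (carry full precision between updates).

After 'absent': P(author Q) = 0.9·0.8500 / (0.9·0.8500 + 0.55·0.1500) ≈ 0.9027
After 'present': P(author Q) = 0.1·0.9027 / (0.1·0.9027 + 0.45·0.0973) ≈ 0.6733
After 'present': P(author Q) = 0.1·0.6733 / (0.1·0.6733 + 0.45·0.3267) ≈ 0.3141

0.314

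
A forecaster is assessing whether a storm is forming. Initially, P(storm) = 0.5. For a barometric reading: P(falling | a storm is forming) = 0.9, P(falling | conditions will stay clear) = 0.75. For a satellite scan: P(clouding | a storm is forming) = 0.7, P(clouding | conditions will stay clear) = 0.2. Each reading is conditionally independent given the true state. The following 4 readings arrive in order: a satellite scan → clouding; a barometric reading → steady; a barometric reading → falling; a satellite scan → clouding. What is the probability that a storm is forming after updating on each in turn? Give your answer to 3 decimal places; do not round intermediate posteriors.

0.855

Each posterior becomes the prior for the next update.
After a satellite scan='clouding': P(storm) = 0.7·0.5000 / (0.7·0.5000 + 0.2·0.5000) ≈ 0.7778
After a barometric reading='steady': P(storm) = 0.1·0.7778 / (0.1·0.7778 + 0.25·0.2222) ≈ 0.5833
After a barometric reading='falling': P(storm) = 0.9·0.5833 / (0.9·0.5833 + 0.75·0.4167) ≈ 0.6269
After a satellite scan='clouding': P(storm) = 0.7·0.6269 / (0.7·0.6269 + 0.2·0.3731) ≈ 0.8547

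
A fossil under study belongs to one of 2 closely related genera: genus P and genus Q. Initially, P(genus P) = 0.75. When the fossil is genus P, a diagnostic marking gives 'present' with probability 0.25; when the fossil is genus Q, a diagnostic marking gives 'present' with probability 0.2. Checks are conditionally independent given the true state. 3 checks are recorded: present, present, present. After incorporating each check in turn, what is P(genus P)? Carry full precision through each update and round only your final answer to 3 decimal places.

After 'present': P(genus P) = 0.25·0.7500 / (0.25·0.7500 + 0.2·0.2500) ≈ 0.7895
After 'present': P(genus P) = 0.25·0.7895 / (0.25·0.7895 + 0.2·0.2105) ≈ 0.8242
After 'present': P(genus P) = 0.25·0.8242 / (0.25·0.8242 + 0.2·0.1758) ≈ 0.8542

0.854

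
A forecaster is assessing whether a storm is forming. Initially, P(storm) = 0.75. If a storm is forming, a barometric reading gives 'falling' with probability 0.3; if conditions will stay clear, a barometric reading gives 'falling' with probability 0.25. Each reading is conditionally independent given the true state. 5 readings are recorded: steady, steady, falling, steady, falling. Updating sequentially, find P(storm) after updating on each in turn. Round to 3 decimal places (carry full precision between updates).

0.778

Each posterior becomes the prior for the next update.
After 'steady': P(storm) = 0.7·0.7500 / (0.7·0.7500 + 0.75·0.2500) ≈ 0.7368
After 'steady': P(storm) = 0.7·0.7368 / (0.7·0.7368 + 0.75·0.2632) ≈ 0.7232
After 'falling': P(storm) = 0.3·0.7232 / (0.3·0.7232 + 0.25·0.2768) ≈ 0.7582
After 'steady': P(storm) = 0.7·0.7582 / (0.7·0.7582 + 0.75·0.2418) ≈ 0.7453
After 'falling': P(storm) = 0.3·0.7453 / (0.3·0.7453 + 0.25·0.2547) ≈ 0.7784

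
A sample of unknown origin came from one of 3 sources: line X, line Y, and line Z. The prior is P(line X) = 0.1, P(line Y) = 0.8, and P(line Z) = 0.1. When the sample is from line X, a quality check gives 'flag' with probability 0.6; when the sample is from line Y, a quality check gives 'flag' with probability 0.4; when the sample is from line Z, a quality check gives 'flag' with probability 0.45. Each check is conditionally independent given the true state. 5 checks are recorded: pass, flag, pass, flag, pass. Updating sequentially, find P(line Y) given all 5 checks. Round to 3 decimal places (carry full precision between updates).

0.830

After 'pass': normaliser = 0.4·0.1000 + 0.6·0.8000 + 0.55·0.1000; P(line X) ≈ 0.0696, P(line Y) ≈ 0.8348, P(line Z) ≈ 0.0957
After 'flag': normaliser = 0.6·0.0696 + 0.4·0.8348 + 0.45·0.0957; P(line X) ≈ 0.0997, P(line Y) ≈ 0.7975, P(line Z) ≈ 0.1028
After 'pass': normaliser = 0.4·0.0997 + 0.6·0.7975 + 0.55·0.1028; P(line X) ≈ 0.0694, P(line Y) ≈ 0.8323, P(line Z) ≈ 0.0983
After 'flag': normaliser = 0.6·0.0694 + 0.4·0.8323 + 0.45·0.0983; P(line X) ≈ 0.0994, P(line Y) ≈ 0.7950, P(line Z) ≈ 0.1057
After 'pass': normaliser = 0.4·0.0994 + 0.6·0.7950 + 0.55·0.1057; P(line X) ≈ 0.0691, P(line Y) ≈ 0.8297, P(line Z) ≈ 0.1011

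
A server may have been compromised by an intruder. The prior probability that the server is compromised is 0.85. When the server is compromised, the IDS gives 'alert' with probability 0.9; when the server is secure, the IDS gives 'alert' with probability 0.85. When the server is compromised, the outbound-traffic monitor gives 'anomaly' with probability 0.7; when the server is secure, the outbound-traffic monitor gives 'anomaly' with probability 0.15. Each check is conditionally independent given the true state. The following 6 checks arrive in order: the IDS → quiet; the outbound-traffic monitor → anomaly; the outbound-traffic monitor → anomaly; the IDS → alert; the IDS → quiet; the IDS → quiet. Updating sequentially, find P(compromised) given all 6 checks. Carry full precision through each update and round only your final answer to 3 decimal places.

0.975

Apply Bayes' rule sequentially, carrying P(compromised) forward.
After the IDS='quiet': P(compromised) = 0.1·0.8500 / (0.1·0.8500 + 0.15·0.1500) ≈ 0.7907
After the outbound-traffic monitor='anomaly': P(compromised) = 0.7·0.7907 / (0.7·0.7907 + 0.15·0.2093) ≈ 0.9463
After the outbound-traffic monitor='anomaly': P(compromised) = 0.7·0.9463 / (0.7·0.9463 + 0.15·0.0537) ≈ 0.9880
After the IDS='alert': P(compromised) = 0.9·0.9880 / (0.9·0.9880 + 0.85·0.0120) ≈ 0.9887
After the IDS='quiet': P(compromised) = 0.1·0.9887 / (0.1·0.9887 + 0.15·0.0113) ≈ 0.9831
After the IDS='quiet': P(compromised) = 0.1·0.9831 / (0.1·0.9831 + 0.15·0.0169) ≈ 0.9748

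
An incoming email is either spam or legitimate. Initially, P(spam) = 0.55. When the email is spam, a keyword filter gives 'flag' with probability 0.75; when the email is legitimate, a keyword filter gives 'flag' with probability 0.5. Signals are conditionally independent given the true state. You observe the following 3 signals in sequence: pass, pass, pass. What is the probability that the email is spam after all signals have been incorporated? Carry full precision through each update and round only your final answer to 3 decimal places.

After 'pass': P(spam) = 0.25·0.5500 / (0.25·0.5500 + 0.5·0.4500) ≈ 0.3793
After 'pass': P(spam) = 0.25·0.3793 / (0.25·0.3793 + 0.5·0.6207) ≈ 0.2340
After 'pass': P(spam) = 0.25·0.2340 / (0.25·0.2340 + 0.5·0.7660) ≈ 0.1325

0.133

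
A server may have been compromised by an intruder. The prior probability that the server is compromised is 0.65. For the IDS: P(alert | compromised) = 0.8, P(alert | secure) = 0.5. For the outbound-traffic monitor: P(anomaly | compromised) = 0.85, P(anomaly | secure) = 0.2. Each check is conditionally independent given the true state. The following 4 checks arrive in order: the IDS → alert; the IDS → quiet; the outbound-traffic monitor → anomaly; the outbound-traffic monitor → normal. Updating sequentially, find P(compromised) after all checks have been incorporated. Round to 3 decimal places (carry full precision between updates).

0.486

After the IDS='alert': P(compromised) = 0.8·0.6500 / (0.8·0.6500 + 0.5·0.3500) ≈ 0.7482
After the IDS='quiet': P(compromised) = 0.2·0.7482 / (0.2·0.7482 + 0.5·0.2518) ≈ 0.5431
After the outbound-traffic monitor='anomaly': P(compromised) = 0.85·0.5431 / (0.85·0.5431 + 0.2·0.4569) ≈ 0.8347
After the outbound-traffic monitor='normal': P(compromised) = 0.15·0.8347 / (0.15·0.8347 + 0.8·0.1653) ≈ 0.4864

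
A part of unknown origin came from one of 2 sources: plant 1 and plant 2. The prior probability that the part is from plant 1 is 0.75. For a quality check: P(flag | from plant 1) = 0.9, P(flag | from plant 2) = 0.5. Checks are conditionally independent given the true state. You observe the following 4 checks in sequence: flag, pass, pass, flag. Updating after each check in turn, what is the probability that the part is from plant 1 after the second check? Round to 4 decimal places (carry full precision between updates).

After 'flag': P(plant 1) = 0.9·0.7500 / (0.9·0.7500 + 0.5·0.2500) ≈ 0.8438
After 'pass': P(plant 1) = 0.1·0.8438 / (0.1·0.8438 + 0.5·0.1562) ≈ 0.5192

0.5192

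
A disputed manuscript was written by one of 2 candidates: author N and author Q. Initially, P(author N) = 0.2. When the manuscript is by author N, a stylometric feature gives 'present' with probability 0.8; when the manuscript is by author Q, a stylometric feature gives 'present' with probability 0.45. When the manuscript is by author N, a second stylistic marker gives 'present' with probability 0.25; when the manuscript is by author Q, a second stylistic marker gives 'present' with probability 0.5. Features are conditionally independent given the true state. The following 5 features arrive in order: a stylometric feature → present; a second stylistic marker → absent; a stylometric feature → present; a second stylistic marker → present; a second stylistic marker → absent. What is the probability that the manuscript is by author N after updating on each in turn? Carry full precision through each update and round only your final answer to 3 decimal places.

0.471

Apply Bayes' rule sequentially, carrying P(author N) forward.
After a stylometric feature='present': P(author N) = 0.8·0.2000 / (0.8·0.2000 + 0.45·0.8000) ≈ 0.3077
After a second stylistic marker='absent': P(author N) = 0.75·0.3077 / (0.75·0.3077 + 0.5·0.6923) ≈ 0.4000
After a stylometric feature='present': P(author N) = 0.8·0.4000 / (0.8·0.4000 + 0.45·0.6000) ≈ 0.5424
After a second stylistic marker='present': P(author N) = 0.25·0.5424 / (0.25·0.5424 + 0.5·0.4576) ≈ 0.3721
After a second stylistic marker='absent': P(author N) = 0.75·0.3721 / (0.75·0.3721 + 0.5·0.6279) ≈ 0.4706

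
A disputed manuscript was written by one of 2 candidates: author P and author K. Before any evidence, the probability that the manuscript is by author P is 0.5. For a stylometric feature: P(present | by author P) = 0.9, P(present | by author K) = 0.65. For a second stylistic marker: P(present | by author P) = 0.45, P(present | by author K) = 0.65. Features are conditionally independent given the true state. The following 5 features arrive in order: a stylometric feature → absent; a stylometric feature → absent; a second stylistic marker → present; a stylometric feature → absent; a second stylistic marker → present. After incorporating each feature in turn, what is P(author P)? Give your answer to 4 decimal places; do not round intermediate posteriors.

0.0111

After a stylometric feature='absent': P(author P) = 0.1·0.5000 / (0.1·0.5000 + 0.35·0.5000) ≈ 0.2222
After a stylometric feature='absent': P(author P) = 0.1·0.2222 / (0.1·0.2222 + 0.35·0.7778) ≈ 0.0755
After a second stylistic marker='present': P(author P) = 0.45·0.0755 / (0.45·0.0755 + 0.65·0.9245) ≈ 0.0535
After a stylometric feature='absent': P(author P) = 0.1·0.0535 / (0.1·0.0535 + 0.35·0.9465) ≈ 0.0159
After a second stylistic marker='present': P(author P) = 0.45·0.0159 / (0.45·0.0159 + 0.65·0.9841) ≈ 0.0111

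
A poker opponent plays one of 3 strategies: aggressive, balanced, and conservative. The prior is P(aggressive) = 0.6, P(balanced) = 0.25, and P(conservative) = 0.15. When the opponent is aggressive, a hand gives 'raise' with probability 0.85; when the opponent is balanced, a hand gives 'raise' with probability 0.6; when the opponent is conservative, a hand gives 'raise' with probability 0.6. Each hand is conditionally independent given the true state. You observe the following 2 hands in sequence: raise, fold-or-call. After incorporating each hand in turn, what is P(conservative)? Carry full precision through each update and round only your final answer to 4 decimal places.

0.2087

After 'raise': normaliser = 0.85·0.6000 + 0.6·0.2500 + 0.6·0.1500; P(aggressive) ≈ 0.6800, P(balanced) ≈ 0.2000, P(conservative) ≈ 0.1200
After 'fold-or-call': normaliser = 0.15·0.6800 + 0.4·0.2000 + 0.4·0.1200; P(aggressive) ≈ 0.4435, P(balanced) ≈ 0.3478, P(conservative) ≈ 0.2087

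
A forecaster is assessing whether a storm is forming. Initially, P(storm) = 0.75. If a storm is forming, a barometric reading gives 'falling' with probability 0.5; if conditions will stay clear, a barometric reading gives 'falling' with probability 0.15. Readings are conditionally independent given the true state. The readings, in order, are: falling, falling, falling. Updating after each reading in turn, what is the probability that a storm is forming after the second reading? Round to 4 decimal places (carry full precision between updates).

Each posterior becomes the prior for the next update.
After 'falling': P(storm) = 0.5·0.7500 / (0.5·0.7500 + 0.15·0.2500) ≈ 0.9091
After 'falling': P(storm) = 0.5·0.9091 / (0.5·0.9091 + 0.15·0.0909) ≈ 0.9709

0.9709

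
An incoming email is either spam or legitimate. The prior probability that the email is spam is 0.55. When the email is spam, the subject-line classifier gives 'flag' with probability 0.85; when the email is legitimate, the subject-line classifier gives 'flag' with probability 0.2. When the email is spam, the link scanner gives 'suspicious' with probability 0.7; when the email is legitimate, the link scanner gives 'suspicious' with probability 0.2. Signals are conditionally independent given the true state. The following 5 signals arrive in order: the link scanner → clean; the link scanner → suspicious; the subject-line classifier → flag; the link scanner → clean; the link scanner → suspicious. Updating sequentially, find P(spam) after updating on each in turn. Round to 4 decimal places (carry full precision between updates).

0.8995

Apply Bayes' rule sequentially, carrying P(spam) forward.
After the link scanner='clean': P(spam) = 0.3·0.5500 / (0.3·0.5500 + 0.8·0.4500) ≈ 0.3143
After the link scanner='suspicious': P(spam) = 0.7·0.3143 / (0.7·0.3143 + 0.2·0.6857) ≈ 0.6160
After the subject-line classifier='flag': P(spam) = 0.85·0.6160 / (0.85·0.6160 + 0.2·0.3840) ≈ 0.8721
After the link scanner='clean': P(spam) = 0.3·0.8721 / (0.3·0.8721 + 0.8·0.1279) ≈ 0.7188
After the link scanner='suspicious': P(spam) = 0.7·0.7188 / (0.7·0.7188 + 0.2·0.2812) ≈ 0.8995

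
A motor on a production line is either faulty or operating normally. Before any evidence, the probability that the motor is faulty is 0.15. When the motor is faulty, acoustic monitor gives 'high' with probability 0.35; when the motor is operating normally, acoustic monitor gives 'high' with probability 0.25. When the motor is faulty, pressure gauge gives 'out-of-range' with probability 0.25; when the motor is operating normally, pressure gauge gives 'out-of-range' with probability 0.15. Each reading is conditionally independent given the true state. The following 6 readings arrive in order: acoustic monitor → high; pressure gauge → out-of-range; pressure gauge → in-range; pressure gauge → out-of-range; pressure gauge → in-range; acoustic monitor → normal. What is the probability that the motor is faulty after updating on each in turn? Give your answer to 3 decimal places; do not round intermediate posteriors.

0.316

Apply Bayes' rule sequentially, carrying P(faulty) forward.
After acoustic monitor='high': P(faulty) = 0.35·0.1500 / (0.35·0.1500 + 0.25·0.8500) ≈ 0.1981
After pressure gauge='out-of-range': P(faulty) = 0.25·0.1981 / (0.25·0.1981 + 0.15·0.8019) ≈ 0.2917
After pressure gauge='in-range': P(faulty) = 0.75·0.2917 / (0.75·0.2917 + 0.85·0.7083) ≈ 0.2665
After pressure gauge='out-of-range': P(faulty) = 0.25·0.2665 / (0.25·0.2665 + 0.15·0.7335) ≈ 0.3772
After pressure gauge='in-range': P(faulty) = 0.75·0.3772 / (0.75·0.3772 + 0.85·0.6228) ≈ 0.3482
After acoustic monitor='normal': P(faulty) = 0.65·0.3482 / (0.65·0.3482 + 0.75·0.6518) ≈ 0.3165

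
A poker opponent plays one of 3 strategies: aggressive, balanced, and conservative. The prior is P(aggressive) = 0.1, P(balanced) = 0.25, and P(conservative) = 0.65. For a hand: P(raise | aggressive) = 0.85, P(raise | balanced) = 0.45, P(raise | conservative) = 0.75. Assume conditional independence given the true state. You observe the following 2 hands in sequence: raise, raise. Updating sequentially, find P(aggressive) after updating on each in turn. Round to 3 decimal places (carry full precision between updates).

0.148

Apply Bayes' rule sequentially, carrying P(aggressive) forward.
After 'raise': normaliser = 0.85·0.1000 + 0.45·0.2500 + 0.75·0.6500; P(aggressive) ≈ 0.1241, P(balanced) ≈ 0.1642, P(conservative) ≈ 0.7117
After 'raise': normaliser = 0.85·0.1241 + 0.45·0.1642 + 0.75·0.7117; P(aggressive) ≈ 0.1479, P(balanced) ≈ 0.1036, P(conservative) ≈ 0.7485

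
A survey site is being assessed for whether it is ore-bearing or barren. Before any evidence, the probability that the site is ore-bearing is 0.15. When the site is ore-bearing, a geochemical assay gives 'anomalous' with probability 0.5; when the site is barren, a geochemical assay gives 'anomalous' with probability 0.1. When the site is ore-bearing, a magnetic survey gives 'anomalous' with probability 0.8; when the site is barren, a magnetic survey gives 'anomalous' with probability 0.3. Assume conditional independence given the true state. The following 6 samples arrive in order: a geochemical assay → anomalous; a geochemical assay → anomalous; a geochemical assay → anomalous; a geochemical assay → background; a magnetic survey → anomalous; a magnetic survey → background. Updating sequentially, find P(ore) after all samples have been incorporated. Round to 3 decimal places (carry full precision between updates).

0.903

After a geochemical assay='anomalous': P(ore) = 0.5·0.1500 / (0.5·0.1500 + 0.1·0.8500) ≈ 0.4688
After a geochemical assay='anomalous': P(ore) = 0.5·0.4688 / (0.5·0.4688 + 0.1·0.5312) ≈ 0.8152
After a geochemical assay='anomalous': P(ore) = 0.5·0.8152 / (0.5·0.8152 + 0.1·0.1848) ≈ 0.9566
After a geochemical assay='background': P(ore) = 0.5·0.9566 / (0.5·0.9566 + 0.9·0.0434) ≈ 0.9246
After a magnetic survey='anomalous': P(ore) = 0.8·0.9246 / (0.8·0.9246 + 0.3·0.0754) ≈ 0.9703
After a magnetic survey='background': P(ore) = 0.2·0.9703 / (0.2·0.9703 + 0.7·0.0297) ≈ 0.9033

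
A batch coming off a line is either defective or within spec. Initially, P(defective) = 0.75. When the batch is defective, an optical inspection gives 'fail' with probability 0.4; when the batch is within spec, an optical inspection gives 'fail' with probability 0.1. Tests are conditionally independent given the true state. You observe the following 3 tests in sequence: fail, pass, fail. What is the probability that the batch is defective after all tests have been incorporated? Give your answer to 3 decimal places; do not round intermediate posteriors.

0.970

After 'fail': P(defective) = 0.4·0.7500 / (0.4·0.7500 + 0.1·0.2500) ≈ 0.9231
After 'pass': P(defective) = 0.6·0.9231 / (0.6·0.9231 + 0.9·0.0769) ≈ 0.8889
After 'fail': P(defective) = 0.4·0.8889 / (0.4·0.8889 + 0.1·0.1111) ≈ 0.9697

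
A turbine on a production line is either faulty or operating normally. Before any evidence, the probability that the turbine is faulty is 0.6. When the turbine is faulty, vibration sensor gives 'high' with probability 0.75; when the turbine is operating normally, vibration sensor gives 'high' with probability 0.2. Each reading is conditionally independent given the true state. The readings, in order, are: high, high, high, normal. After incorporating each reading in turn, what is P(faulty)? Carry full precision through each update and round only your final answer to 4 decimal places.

0.9611

After 'high': P(faulty) = 0.75·0.6000 / (0.75·0.6000 + 0.2·0.4000) ≈ 0.8491
After 'high': P(faulty) = 0.75·0.8491 / (0.75·0.8491 + 0.2·0.1509) ≈ 0.9547
After 'high': P(faulty) = 0.75·0.9547 / (0.75·0.9547 + 0.2·0.0453) ≈ 0.9875
After 'normal': P(faulty) = 0.25·0.9875 / (0.25·0.9875 + 0.8·0.0125) ≈ 0.9611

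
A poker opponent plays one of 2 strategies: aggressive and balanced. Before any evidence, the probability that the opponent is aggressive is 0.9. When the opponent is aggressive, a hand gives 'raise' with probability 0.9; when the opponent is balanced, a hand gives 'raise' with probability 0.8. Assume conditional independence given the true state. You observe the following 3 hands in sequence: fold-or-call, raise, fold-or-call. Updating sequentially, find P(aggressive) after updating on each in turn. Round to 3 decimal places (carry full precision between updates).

After 'fold-or-call': P(aggressive) = 0.1·0.9000 / (0.1·0.9000 + 0.2·0.1000) ≈ 0.8182
After 'raise': P(aggressive) = 0.9·0.8182 / (0.9·0.8182 + 0.8·0.1818) ≈ 0.8351
After 'fold-or-call': P(aggressive) = 0.1·0.8351 / (0.1·0.8351 + 0.2·0.1649) ≈ 0.7168

0.717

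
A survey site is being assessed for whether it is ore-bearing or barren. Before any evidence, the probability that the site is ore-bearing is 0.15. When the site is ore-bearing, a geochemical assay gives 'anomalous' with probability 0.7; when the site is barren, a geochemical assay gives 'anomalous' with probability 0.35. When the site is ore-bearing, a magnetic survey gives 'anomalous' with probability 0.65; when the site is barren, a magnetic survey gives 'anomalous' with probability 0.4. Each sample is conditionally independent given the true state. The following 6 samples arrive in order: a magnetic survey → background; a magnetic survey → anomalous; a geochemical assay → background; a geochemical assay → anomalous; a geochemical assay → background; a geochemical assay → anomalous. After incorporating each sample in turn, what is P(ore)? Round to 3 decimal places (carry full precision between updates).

0.125

Each posterior becomes the prior for the next update.
After a magnetic survey='background': P(ore) = 0.35·0.1500 / (0.35·0.1500 + 0.6·0.8500) ≈ 0.0933
After a magnetic survey='anomalous': P(ore) = 0.65·0.0933 / (0.65·0.0933 + 0.4·0.9067) ≈ 0.1433
After a geochemical assay='background': P(ore) = 0.3·0.1433 / (0.3·0.1433 + 0.65·0.8567) ≈ 0.0717
After a geochemical assay='anomalous': P(ore) = 0.7·0.0717 / (0.7·0.0717 + 0.35·0.9283) ≈ 0.1338
After a geochemical assay='background': P(ore) = 0.3·0.1338 / (0.3·0.1338 + 0.65·0.8662) ≈ 0.0665
After a geochemical assay='anomalous': P(ore) = 0.7·0.0665 / (0.7·0.0665 + 0.35·0.9335) ≈ 0.1248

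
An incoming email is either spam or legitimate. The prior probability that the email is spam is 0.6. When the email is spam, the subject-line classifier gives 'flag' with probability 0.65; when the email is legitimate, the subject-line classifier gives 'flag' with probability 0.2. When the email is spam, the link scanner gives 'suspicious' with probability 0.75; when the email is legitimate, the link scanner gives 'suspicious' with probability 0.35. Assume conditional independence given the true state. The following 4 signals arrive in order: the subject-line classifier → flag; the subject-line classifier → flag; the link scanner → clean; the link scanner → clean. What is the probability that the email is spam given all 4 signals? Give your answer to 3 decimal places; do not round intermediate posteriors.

0.701

Each posterior becomes the prior for the next update.
After the subject-line classifier='flag': P(spam) = 0.65·0.6000 / (0.65·0.6000 + 0.2·0.4000) ≈ 0.8298
After the subject-line classifier='flag': P(spam) = 0.65·0.8298 / (0.65·0.8298 + 0.2·0.1702) ≈ 0.9406
After the link scanner='clean': P(spam) = 0.25·0.9406 / (0.25·0.9406 + 0.65·0.0594) ≈ 0.8590
After the link scanner='clean': P(spam) = 0.25·0.8590 / (0.25·0.8590 + 0.65·0.1410) ≈ 0.7009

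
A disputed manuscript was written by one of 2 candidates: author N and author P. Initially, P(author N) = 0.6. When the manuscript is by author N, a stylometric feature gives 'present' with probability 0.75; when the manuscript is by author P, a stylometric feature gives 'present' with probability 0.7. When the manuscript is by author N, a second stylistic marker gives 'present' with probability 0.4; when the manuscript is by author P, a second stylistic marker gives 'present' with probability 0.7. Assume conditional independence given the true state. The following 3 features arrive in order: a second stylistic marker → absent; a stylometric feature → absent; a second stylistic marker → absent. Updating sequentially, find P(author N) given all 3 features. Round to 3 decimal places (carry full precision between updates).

0.833

After a second stylistic marker='absent': P(author N) = 0.6·0.6000 / (0.6·0.6000 + 0.3·0.4000) ≈ 0.7500
After a stylometric feature='absent': P(author N) = 0.25·0.7500 / (0.25·0.7500 + 0.3·0.2500) ≈ 0.7143
After a second stylistic marker='absent': P(author N) = 0.6·0.7143 / (0.6·0.7143 + 0.3·0.2857) ≈ 0.8333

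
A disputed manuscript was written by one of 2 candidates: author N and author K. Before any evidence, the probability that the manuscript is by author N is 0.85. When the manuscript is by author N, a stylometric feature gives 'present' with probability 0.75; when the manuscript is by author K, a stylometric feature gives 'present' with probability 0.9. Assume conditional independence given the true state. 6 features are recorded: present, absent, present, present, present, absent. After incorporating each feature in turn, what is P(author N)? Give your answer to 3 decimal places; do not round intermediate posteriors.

0.945

Each posterior becomes the prior for the next update.
After 'present': P(author N) = 0.75·0.8500 / (0.75·0.8500 + 0.9·0.1500) ≈ 0.8252
After 'absent': P(author N) = 0.25·0.8252 / (0.25·0.8252 + 0.1·0.1748) ≈ 0.9219
After 'present': P(author N) = 0.75·0.9219 / (0.75·0.9219 + 0.9·0.0781) ≈ 0.9077
After 'present': P(author N) = 0.75·0.9077 / (0.75·0.9077 + 0.9·0.0923) ≈ 0.8913
After 'present': P(author N) = 0.75·0.8913 / (0.75·0.8913 + 0.9·0.1087) ≈ 0.8723
After 'absent': P(author N) = 0.25·0.8723 / (0.25·0.8723 + 0.1·0.1277) ≈ 0.9447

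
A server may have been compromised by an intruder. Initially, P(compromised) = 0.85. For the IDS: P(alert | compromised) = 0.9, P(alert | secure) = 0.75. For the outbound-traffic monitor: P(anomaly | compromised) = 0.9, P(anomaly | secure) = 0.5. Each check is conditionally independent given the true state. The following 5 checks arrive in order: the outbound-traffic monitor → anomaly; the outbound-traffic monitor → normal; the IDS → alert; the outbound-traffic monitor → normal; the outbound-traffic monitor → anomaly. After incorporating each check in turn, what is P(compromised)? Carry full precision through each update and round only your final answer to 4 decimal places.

After the outbound-traffic monitor='anomaly': P(compromised) = 0.9·0.8500 / (0.9·0.8500 + 0.5·0.1500) ≈ 0.9107
After the outbound-traffic monitor='normal': P(compromised) = 0.1·0.9107 / (0.1·0.9107 + 0.5·0.0893) ≈ 0.6711
After the IDS='alert': P(compromised) = 0.9·0.6711 / (0.9·0.6711 + 0.75·0.3289) ≈ 0.7100
After the outbound-traffic monitor='normal': P(compromised) = 0.1·0.7100 / (0.1·0.7100 + 0.5·0.2900) ≈ 0.3287
After the outbound-traffic monitor='anomaly': P(compromised) = 0.9·0.3287 / (0.9·0.3287 + 0.5·0.6713) ≈ 0.4684

0.4684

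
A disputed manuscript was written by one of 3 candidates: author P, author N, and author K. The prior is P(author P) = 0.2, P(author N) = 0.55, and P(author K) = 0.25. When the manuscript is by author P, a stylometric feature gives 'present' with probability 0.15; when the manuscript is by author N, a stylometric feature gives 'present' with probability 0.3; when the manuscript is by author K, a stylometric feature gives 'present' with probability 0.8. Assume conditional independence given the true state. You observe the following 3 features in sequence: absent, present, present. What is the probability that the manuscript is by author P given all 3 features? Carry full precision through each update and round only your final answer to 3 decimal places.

0.054

Apply Bayes' rule sequentially, carrying P(author P) forward.
After 'absent': normaliser = 0.85·0.2000 + 0.7·0.5500 + 0.2·0.2500; P(author P) ≈ 0.2810, P(author N) ≈ 0.6364, P(author K) ≈ 0.0826
After 'present': normaliser = 0.15·0.2810 + 0.3·0.6364 + 0.8·0.0826; P(author P) ≈ 0.1409, P(author N) ≈ 0.6381, P(author K) ≈ 0.2210
After 'present': normaliser = 0.15·0.1409 + 0.3·0.6381 + 0.8·0.2210; P(author P) ≈ 0.0543, P(author N) ≈ 0.4917, P(author K) ≈ 0.4541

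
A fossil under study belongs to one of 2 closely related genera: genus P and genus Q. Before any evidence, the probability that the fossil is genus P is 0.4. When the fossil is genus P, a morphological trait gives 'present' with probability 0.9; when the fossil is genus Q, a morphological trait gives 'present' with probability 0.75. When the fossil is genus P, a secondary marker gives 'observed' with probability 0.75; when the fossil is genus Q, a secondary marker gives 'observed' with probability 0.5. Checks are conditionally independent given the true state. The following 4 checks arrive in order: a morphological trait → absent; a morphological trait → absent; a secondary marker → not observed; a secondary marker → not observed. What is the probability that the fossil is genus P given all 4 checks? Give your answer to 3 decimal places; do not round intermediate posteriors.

0.026

Each posterior becomes the prior for the next update.
After a morphological trait='absent': P(genus P) = 0.1·0.4000 / (0.1·0.4000 + 0.25·0.6000) ≈ 0.2105
After a morphological trait='absent': P(genus P) = 0.1·0.2105 / (0.1·0.2105 + 0.25·0.7895) ≈ 0.0964
After a secondary marker='not observed': P(genus P) = 0.25·0.0964 / (0.25·0.0964 + 0.5·0.9036) ≈ 0.0506
After a secondary marker='not observed': P(genus P) = 0.25·0.0506 / (0.25·0.0506 + 0.5·0.9494) ≈ 0.0260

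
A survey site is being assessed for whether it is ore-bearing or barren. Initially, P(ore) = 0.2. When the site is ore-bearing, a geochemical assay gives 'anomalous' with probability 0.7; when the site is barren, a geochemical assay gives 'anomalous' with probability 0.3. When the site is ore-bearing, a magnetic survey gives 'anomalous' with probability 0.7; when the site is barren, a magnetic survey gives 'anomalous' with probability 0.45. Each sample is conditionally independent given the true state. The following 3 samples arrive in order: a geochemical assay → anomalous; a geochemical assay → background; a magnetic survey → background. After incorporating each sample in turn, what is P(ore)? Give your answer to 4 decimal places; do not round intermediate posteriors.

After a geochemical assay='anomalous': P(ore) = 0.7·0.2000 / (0.7·0.2000 + 0.3·0.8000) ≈ 0.3684
After a geochemical assay='background': P(ore) = 0.3·0.3684 / (0.3·0.3684 + 0.7·0.6316) ≈ 0.2000
After a magnetic survey='background': P(ore) = 0.3·0.2000 / (0.3·0.2000 + 0.55·0.8000) ≈ 0.1200

0.1200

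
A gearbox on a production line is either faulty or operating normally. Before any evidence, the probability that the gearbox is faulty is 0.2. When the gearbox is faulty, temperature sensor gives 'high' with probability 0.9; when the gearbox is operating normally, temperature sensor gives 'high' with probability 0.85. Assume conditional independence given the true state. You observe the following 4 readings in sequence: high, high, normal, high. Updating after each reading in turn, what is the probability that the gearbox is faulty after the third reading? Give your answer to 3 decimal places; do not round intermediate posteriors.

After 'high': P(faulty) = 0.9·0.2000 / (0.9·0.2000 + 0.85·0.8000) ≈ 0.2093
After 'high': P(faulty) = 0.9·0.2093 / (0.9·0.2093 + 0.85·0.7907) ≈ 0.2189
After 'normal': P(faulty) = 0.1·0.2189 / (0.1·0.2189 + 0.15·0.7811) ≈ 0.1574

0.157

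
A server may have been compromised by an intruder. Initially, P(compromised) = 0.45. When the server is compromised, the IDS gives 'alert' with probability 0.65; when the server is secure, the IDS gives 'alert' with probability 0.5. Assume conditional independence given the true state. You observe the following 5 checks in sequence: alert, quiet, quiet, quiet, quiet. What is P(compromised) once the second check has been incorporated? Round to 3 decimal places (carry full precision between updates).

Apply Bayes' rule sequentially, carrying P(compromised) forward.
After 'alert': P(compromised) = 0.65·0.4500 / (0.65·0.4500 + 0.5·0.5500) ≈ 0.5154
After 'quiet': P(compromised) = 0.35·0.5154 / (0.35·0.5154 + 0.5·0.4846) ≈ 0.4268

0.427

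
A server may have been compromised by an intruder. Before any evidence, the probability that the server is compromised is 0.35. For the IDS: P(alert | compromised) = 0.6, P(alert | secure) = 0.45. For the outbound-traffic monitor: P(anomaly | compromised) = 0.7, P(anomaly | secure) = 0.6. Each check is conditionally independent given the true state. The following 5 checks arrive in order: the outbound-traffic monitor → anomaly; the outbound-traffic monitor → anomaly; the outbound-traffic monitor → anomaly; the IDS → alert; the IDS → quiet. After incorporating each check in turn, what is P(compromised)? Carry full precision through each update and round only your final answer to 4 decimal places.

After the outbound-traffic monitor='anomaly': P(compromised) = 0.7·0.3500 / (0.7·0.3500 + 0.6·0.6500) ≈ 0.3858
After the outbound-traffic monitor='anomaly': P(compromised) = 0.7·0.3858 / (0.7·0.3858 + 0.6·0.6142) ≈ 0.4229
After the outbound-traffic monitor='anomaly': P(compromised) = 0.7·0.4229 / (0.7·0.4229 + 0.6·0.5771) ≈ 0.4609
After the IDS='alert': P(compromised) = 0.6·0.4609 / (0.6·0.4609 + 0.45·0.5391) ≈ 0.5327
After the IDS='quiet': P(compromised) = 0.4·0.5327 / (0.4·0.5327 + 0.55·0.4673) ≈ 0.4533

0.4533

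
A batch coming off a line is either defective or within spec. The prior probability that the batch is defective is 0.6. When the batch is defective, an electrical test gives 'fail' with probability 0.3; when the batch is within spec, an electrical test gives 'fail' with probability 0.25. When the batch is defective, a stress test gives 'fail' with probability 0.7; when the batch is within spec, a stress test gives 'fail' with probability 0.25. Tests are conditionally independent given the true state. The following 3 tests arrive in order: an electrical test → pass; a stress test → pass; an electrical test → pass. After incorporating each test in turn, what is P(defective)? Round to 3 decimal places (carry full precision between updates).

After an electrical test='pass': P(defective) = 0.7·0.6000 / (0.7·0.6000 + 0.75·0.4000) ≈ 0.5833
After a stress test='pass': P(defective) = 0.3·0.5833 / (0.3·0.5833 + 0.75·0.4167) ≈ 0.3590
After an electrical test='pass': P(defective) = 0.7·0.3590 / (0.7·0.3590 + 0.75·0.6410) ≈ 0.3433

0.343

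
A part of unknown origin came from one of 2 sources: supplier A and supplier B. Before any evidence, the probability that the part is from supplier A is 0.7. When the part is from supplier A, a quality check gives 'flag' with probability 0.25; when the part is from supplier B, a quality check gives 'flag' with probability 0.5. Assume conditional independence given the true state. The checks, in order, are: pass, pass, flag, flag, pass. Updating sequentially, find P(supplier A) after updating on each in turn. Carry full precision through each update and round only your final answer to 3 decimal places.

After 'pass': P(supplier A) = 0.75·0.7000 / (0.75·0.7000 + 0.5·0.3000) ≈ 0.7778
After 'pass': P(supplier A) = 0.75·0.7778 / (0.75·0.7778 + 0.5·0.2222) ≈ 0.8400
After 'flag': P(supplier A) = 0.25·0.8400 / (0.25·0.8400 + 0.5·0.1600) ≈ 0.7241
After 'flag': P(supplier A) = 0.25·0.7241 / (0.25·0.7241 + 0.5·0.2759) ≈ 0.5676
After 'pass': P(supplier A) = 0.75·0.5676 / (0.75·0.5676 + 0.5·0.4324) ≈ 0.6632

0.663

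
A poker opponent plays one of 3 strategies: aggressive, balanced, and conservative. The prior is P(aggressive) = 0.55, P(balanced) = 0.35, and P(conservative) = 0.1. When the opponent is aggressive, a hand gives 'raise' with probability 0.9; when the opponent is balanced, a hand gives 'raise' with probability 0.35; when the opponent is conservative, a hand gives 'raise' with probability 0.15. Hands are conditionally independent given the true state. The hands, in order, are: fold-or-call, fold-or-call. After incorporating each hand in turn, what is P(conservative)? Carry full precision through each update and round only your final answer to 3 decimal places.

After 'fold-or-call': normaliser = 0.1·0.5500 + 0.65·0.3500 + 0.85·0.1000; P(aggressive) ≈ 0.1497, P(balanced) ≈ 0.6190, P(conservative) ≈ 0.2313
After 'fold-or-call': normaliser = 0.1·0.1497 + 0.65·0.6190 + 0.85·0.2313; P(aggressive) ≈ 0.0244, P(balanced) ≈ 0.6554, P(conservative) ≈ 0.3202

0.320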